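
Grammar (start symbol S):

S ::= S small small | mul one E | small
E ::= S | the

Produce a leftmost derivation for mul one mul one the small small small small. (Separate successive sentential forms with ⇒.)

S ⇒ S small small   [S ::= S small small]
S small small ⇒ S small small small small   [S ::= S small small]
S small small small small ⇒ mul one E small small small small   [S ::= mul one E]
mul one E small small small small ⇒ mul one S small small small small   [E ::= S]
mul one S small small small small ⇒ mul one mul one E small small small small   [S ::= mul one E]
mul one mul one E small small small small ⇒ mul one mul one the small small small small   [E ::= the]

S ⇒ S small small ⇒ S small small small small ⇒ mul one E small small small small ⇒ mul one S small small small small ⇒ mul one mul one E small small small small ⇒ mul one mul one the small small small small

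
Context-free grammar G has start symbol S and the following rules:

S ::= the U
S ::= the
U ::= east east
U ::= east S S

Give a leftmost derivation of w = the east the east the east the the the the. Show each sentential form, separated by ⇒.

S ⇒ the U   [S ::= the U]
the U ⇒ the east S S   [U ::= east S S]
the east S S ⇒ the east the U S   [S ::= the U]
the east the U S ⇒ the east the east S S S   [U ::= east S S]
the east the east S S S ⇒ the east the east the U S S   [S ::= the U]
the east the east the U S S ⇒ the east the east the east S S S S   [U ::= east S S]
the east the east the east S S S S ⇒ the east the east the east the S S S   [S ::= the]
the east the east the east the S S S ⇒ the east the east the east the the S S   [S ::= the]
the east the east the east the the S S ⇒ the east the east the east the the the S   [S ::= the]
the east the east the east the the the S ⇒ the east the east the east the the the the   [S ::= the]

S ⇒ the U ⇒ the east S S ⇒ the east the U S ⇒ the east the east S S S ⇒ the east the east the U S S ⇒ the east the east the east S S S S ⇒ the east the east the east the S S S ⇒ the east the east the east the the S S ⇒ the east the east the east the the the S ⇒ the east the east the east the the the the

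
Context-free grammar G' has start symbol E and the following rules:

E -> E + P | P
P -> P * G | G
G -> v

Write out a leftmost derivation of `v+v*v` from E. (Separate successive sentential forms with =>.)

E=>E+P=>P+P=>G+P=>v+P=>v+P*G=>v+G*G=>v+v*G=>v+v*v

E => E+P   [E -> E + P]
E+P => P+P   [E -> P]
P+P => G+P   [P -> G]
G+P => v+P   [G -> v]
v+P => v+P*G   [P -> P * G]
v+P*G => v+G*G   [P -> G]
v+G*G => v+v*G   [G -> v]
v+v*G => v+v*v   [G -> v]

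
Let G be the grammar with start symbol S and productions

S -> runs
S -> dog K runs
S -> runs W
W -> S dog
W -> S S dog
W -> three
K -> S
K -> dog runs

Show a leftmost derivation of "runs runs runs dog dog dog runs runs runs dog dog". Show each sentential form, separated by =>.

S => runs W => runs S dog => runs runs W dog => runs runs S S dog dog => runs runs runs S dog dog => runs runs runs dog K runs dog dog => runs runs runs dog S runs dog dog => runs runs runs dog dog K runs runs dog dog => runs runs runs dog dog dog runs runs runs dog dog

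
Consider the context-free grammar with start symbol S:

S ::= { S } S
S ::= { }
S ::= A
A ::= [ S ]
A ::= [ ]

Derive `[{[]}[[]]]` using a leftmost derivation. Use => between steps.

S => A => [S] => [{S}S] => [{A}S] => [{[]}S] => [{[]}A] => [{[]}[S]] => [{[]}[A]] => [{[]}[[]]]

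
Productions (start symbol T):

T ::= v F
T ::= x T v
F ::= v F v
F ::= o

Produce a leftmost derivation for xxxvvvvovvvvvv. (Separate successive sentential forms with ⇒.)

T ⇒ xTv ⇒ xxTvv ⇒ xxxTvvv ⇒ xxxvFvvv ⇒ xxxvvFvvvv ⇒ xxxvvvFvvvvv ⇒ xxxvvvvFvvvvvv ⇒ xxxvvvvovvvvvv

T ⇒ xTv   [T ::= x T v]
xTv ⇒ xxTvv   [T ::= x T v]
xxTvv ⇒ xxxTvvv   [T ::= x T v]
xxxTvvv ⇒ xxxvFvvv   [T ::= v F]
xxxvFvvv ⇒ xxxvvFvvvv   [F ::= v F v]
xxxvvFvvvv ⇒ xxxvvvFvvvvv   [F ::= v F v]
xxxvvvFvvvvv ⇒ xxxvvvvFvvvvvv   [F ::= v F v]
xxxvvvvFvvvvvv ⇒ xxxvvvvovvvvvv   [F ::= o]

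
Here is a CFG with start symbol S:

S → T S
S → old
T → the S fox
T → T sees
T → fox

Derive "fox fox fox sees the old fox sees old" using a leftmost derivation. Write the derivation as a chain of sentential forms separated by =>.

S => T S => fox S => fox T S => fox fox S => fox fox T S => fox fox T sees S => fox fox fox sees S => fox fox fox sees T S => fox fox fox sees T sees S => fox fox fox sees the S fox sees S => fox fox fox sees the old fox sees S => fox fox fox sees the old fox sees old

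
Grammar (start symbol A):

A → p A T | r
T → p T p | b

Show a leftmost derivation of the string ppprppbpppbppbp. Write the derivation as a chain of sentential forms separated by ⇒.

A⇒pAT⇒ppATT⇒pppATTT⇒ppprTTT⇒ppprpTpTT⇒ppprppTppTT⇒ppprppbppTT⇒ppprppbpppTpT⇒ppprppbpppbpT⇒ppprppbpppbppTp⇒ppprppbpppbppbp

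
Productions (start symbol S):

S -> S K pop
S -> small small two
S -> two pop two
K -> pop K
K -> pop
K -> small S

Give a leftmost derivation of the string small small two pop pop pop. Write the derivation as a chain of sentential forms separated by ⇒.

S ⇒ S K pop ⇒ small small two K pop ⇒ small small two pop K pop ⇒ small small two pop pop pop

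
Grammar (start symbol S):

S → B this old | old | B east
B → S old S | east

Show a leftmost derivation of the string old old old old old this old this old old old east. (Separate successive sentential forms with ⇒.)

S ⇒ B east ⇒ S old S east ⇒ B this old old S east ⇒ S old S this old old S east ⇒ old old S this old old S east ⇒ old old B this old this old old S east ⇒ old old S old S this old this old old S east ⇒ old old old old S this old this old old S east ⇒ old old old old old this old this old old S east ⇒ old old old old old this old this old old old east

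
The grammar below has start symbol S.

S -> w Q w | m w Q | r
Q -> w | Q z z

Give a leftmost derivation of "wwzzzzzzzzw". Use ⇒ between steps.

S ⇒ wQw ⇒ wQzzw ⇒ wQzzzzw ⇒ wQzzzzzzw ⇒ wQzzzzzzzzw ⇒ wwzzzzzzzzw

S ⇒ wQw   [S -> w Q w]
wQw ⇒ wQzzw   [Q -> Q z z]
wQzzw ⇒ wQzzzzw   [Q -> Q z z]
wQzzzzw ⇒ wQzzzzzzw   [Q -> Q z z]
wQzzzzzzw ⇒ wQzzzzzzzzw   [Q -> Q z z]
wQzzzzzzzzw ⇒ wwzzzzzzzzw   [Q -> w]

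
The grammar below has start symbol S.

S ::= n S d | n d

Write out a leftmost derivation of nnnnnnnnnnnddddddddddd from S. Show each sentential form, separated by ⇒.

S ⇒ nSd   [S ::= n S d]
nSd ⇒ nnSdd   [S ::= n S d]
nnSdd ⇒ nnnSddd   [S ::= n S d]
nnnSddd ⇒ nnnnSdddd   [S ::= n S d]
nnnnSdddd ⇒ nnnnnSddddd   [S ::= n S d]
nnnnnSddddd ⇒ nnnnnnSdddddd   [S ::= n S d]
nnnnnnSdddddd ⇒ nnnnnnnSddddddd   [S ::= n S d]
nnnnnnnSddddddd ⇒ nnnnnnnnSdddddddd   [S ::= n S d]
nnnnnnnnSdddddddd ⇒ nnnnnnnnnSddddddddd   [S ::= n S d]
nnnnnnnnnSddddddddd ⇒ nnnnnnnnnnSdddddddddd   [S ::= n S d]
nnnnnnnnnnSdddddddddd ⇒ nnnnnnnnnnnddddddddddd   [S ::= n d]

S ⇒ nSd ⇒ nnSdd ⇒ nnnSddd ⇒ nnnnSdddd ⇒ nnnnnSddddd ⇒ nnnnnnSdddddd ⇒ nnnnnnnSddddddd ⇒ nnnnnnnnSdddddddd ⇒ nnnnnnnnnSddddddddd ⇒ nnnnnnnnnnSdddddddddd ⇒ nnnnnnnnnnnddddddddddd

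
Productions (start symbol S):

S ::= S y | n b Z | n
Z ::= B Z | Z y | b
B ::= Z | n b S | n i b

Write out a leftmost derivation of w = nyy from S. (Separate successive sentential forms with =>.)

S => Sy => Syy => nyy

S => Sy   [S ::= S y]
Sy => Syy   [S ::= S y]
Syy => nyy   [S ::= n]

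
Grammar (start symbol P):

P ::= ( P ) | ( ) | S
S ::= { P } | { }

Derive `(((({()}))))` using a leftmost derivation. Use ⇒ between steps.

P ⇒ (P) ⇒ ((P)) ⇒ (((P))) ⇒ ((((P)))) ⇒ ((((S)))) ⇒ (((({P})))) ⇒ (((({()}))))

P ⇒ (P)   [P ::= ( P )]
(P) ⇒ ((P))   [P ::= ( P )]
((P)) ⇒ (((P)))   [P ::= ( P )]
(((P))) ⇒ ((((P))))   [P ::= ( P )]
((((P)))) ⇒ ((((S))))   [P ::= S]
((((S)))) ⇒ (((({P}))))   [S ::= { P }]
(((({P})))) ⇒ (((({()}))))   [P ::= ( )]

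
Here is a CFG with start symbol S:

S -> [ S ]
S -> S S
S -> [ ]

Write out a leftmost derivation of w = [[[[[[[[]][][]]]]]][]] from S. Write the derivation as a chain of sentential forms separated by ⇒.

S⇒[S]⇒[SS]⇒[[S]S]⇒[[[S]]S]⇒[[[[S]]]S]⇒[[[[[S]]]]S]⇒[[[[[[S]]]]]S]⇒[[[[[[SS]]]]]S]⇒[[[[[[SSS]]]]]S]⇒[[[[[[[S]SS]]]]]S]⇒[[[[[[[[]]SS]]]]]S]⇒[[[[[[[[]][]S]]]]]S]⇒[[[[[[[[]][][]]]]]]S]⇒[[[[[[[[]][][]]]]]][]]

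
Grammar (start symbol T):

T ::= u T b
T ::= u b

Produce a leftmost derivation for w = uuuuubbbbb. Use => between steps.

T=>uTb=>uuTbb=>uuuTbbb=>uuuuTbbbb=>uuuuubbbbb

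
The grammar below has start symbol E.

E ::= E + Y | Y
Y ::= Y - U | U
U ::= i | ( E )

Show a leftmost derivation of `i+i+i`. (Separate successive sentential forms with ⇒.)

E ⇒ E+Y   [E ::= E + Y]
E+Y ⇒ E+Y+Y   [E ::= E + Y]
E+Y+Y ⇒ Y+Y+Y   [E ::= Y]
Y+Y+Y ⇒ U+Y+Y   [Y ::= U]
U+Y+Y ⇒ i+Y+Y   [U ::= i]
i+Y+Y ⇒ i+U+Y   [Y ::= U]
i+U+Y ⇒ i+i+Y   [U ::= i]
i+i+Y ⇒ i+i+U   [Y ::= U]
i+i+U ⇒ i+i+i   [U ::= i]

E⇒E+Y⇒E+Y+Y⇒Y+Y+Y⇒U+Y+Y⇒i+Y+Y⇒i+U+Y⇒i+i+Y⇒i+i+U⇒i+i+i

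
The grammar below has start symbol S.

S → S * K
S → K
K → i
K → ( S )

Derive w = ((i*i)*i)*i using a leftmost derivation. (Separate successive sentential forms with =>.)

S => S*K => K*K => (S)*K => (S*K)*K => (K*K)*K => ((S)*K)*K => ((S*K)*K)*K => ((K*K)*K)*K => ((i*K)*K)*K => ((i*i)*K)*K => ((i*i)*i)*K => ((i*i)*i)*i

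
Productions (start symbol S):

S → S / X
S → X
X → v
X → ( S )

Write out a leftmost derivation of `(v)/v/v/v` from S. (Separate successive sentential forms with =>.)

S => S/X => S/X/X => S/X/X/X => X/X/X/X => (S)/X/X/X => (X)/X/X/X => (v)/X/X/X => (v)/v/X/X => (v)/v/v/X => (v)/v/v/v

S => S/X   [S → S / X]
S/X => S/X/X   [S → S / X]
S/X/X => S/X/X/X   [S → S / X]
S/X/X/X => X/X/X/X   [S → X]
X/X/X/X => (S)/X/X/X   [X → ( S )]
(S)/X/X/X => (X)/X/X/X   [S → X]
(X)/X/X/X => (v)/X/X/X   [X → v]
(v)/X/X/X => (v)/v/X/X   [X → v]
(v)/v/X/X => (v)/v/v/X   [X → v]
(v)/v/v/X => (v)/v/v/v   [X → v]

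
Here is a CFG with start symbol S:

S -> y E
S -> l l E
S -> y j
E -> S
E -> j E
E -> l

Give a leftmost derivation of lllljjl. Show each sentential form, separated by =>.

S=>llE=>llS=>llllE=>lllljE=>lllljjE=>lllljjl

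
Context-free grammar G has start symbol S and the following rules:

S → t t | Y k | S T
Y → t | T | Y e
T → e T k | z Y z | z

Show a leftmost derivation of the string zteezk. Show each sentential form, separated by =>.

S => Yk => Tk => zYzk => zYezk => zYeezk => zteezk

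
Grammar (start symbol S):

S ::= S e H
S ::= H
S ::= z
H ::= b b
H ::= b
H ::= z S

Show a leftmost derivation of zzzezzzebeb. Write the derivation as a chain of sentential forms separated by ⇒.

S ⇒ SeH ⇒ SeHeH ⇒ HeHeH ⇒ zSeHeH ⇒ zHeHeH ⇒ zzSeHeH ⇒ zzzeHeH ⇒ zzzezSeH ⇒ zzzezHeH ⇒ zzzezzSeH ⇒ zzzezzSeHeH ⇒ zzzezzzeHeH ⇒ zzzezzzebeH ⇒ zzzezzzebeb

S ⇒ SeH   [S ::= S e H]
SeH ⇒ SeHeH   [S ::= S e H]
SeHeH ⇒ HeHeH   [S ::= H]
HeHeH ⇒ zSeHeH   [H ::= z S]
zSeHeH ⇒ zHeHeH   [S ::= H]
zHeHeH ⇒ zzSeHeH   [H ::= z S]
zzSeHeH ⇒ zzzeHeH   [S ::= z]
zzzeHeH ⇒ zzzezSeH   [H ::= z S]
zzzezSeH ⇒ zzzezHeH   [S ::= H]
zzzezHeH ⇒ zzzezzSeH   [H ::= z S]
zzzezzSeH ⇒ zzzezzSeHeH   [S ::= S e H]
zzzezzSeHeH ⇒ zzzezzzeHeH   [S ::= z]
zzzezzzeHeH ⇒ zzzezzzebeH   [H ::= b]
zzzezzzebeH ⇒ zzzezzzebeb   [H ::= b]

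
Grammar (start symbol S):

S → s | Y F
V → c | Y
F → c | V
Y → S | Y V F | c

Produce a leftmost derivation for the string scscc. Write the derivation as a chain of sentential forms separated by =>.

S=>YF=>SF=>sF=>sV=>sY=>sS=>sYF=>sYVFF=>scVFF=>scYFF=>scSFF=>scsFF=>scscF=>scscc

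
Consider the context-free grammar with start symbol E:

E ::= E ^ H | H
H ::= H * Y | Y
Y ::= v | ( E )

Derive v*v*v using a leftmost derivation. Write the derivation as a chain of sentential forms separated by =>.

E => H   [E ::= H]
H => H*Y   [H ::= H * Y]
H*Y => H*Y*Y   [H ::= H * Y]
H*Y*Y => Y*Y*Y   [H ::= Y]
Y*Y*Y => v*Y*Y   [Y ::= v]
v*Y*Y => v*v*Y   [Y ::= v]
v*v*Y => v*v*v   [Y ::= v]

E=>H=>H*Y=>H*Y*Y=>Y*Y*Y=>v*Y*Y=>v*v*Y=>v*v*v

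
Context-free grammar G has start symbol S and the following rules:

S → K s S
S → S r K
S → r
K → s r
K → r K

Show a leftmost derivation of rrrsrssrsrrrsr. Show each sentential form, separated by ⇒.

S ⇒ SrK ⇒ KsSrK ⇒ rKsSrK ⇒ rrKsSrK ⇒ rrrKsSrK ⇒ rrrsrsSrK ⇒ rrrsrsKsSrK ⇒ rrrsrssrsSrK ⇒ rrrsrssrsrrK ⇒ rrrsrssrsrrrK ⇒ rrrsrssrsrrrsr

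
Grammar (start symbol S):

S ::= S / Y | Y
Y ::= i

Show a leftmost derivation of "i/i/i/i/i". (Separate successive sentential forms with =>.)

S => S/Y => S/Y/Y => S/Y/Y/Y => S/Y/Y/Y/Y => Y/Y/Y/Y/Y => i/Y/Y/Y/Y => i/i/Y/Y/Y => i/i/i/Y/Y => i/i/i/i/Y => i/i/i/i/i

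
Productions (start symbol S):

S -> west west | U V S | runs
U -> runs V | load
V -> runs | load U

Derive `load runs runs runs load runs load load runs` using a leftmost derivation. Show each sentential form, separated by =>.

S => U V S   [S -> U V S]
U V S => load V S   [U -> load]
load V S => load runs S   [V -> runs]
load runs S => load runs U V S   [S -> U V S]
load runs U V S => load runs runs V V S   [U -> runs V]
load runs runs V V S => load runs runs runs V S   [V -> runs]
load runs runs runs V S => load runs runs runs load U S   [V -> load U]
load runs runs runs load U S => load runs runs runs load runs V S   [U -> runs V]
load runs runs runs load runs V S => load runs runs runs load runs load U S   [V -> load U]
load runs runs runs load runs load U S => load runs runs runs load runs load load S   [U -> load]
load runs runs runs load runs load load S => load runs runs runs load runs load load runs   [S -> runs]

S => U V S => load V S => load runs S => load runs U V S => load runs runs V V S => load runs runs runs V S => load runs runs runs load U S => load runs runs runs load runs V S => load runs runs runs load runs load U S => load runs runs runs load runs load load S => load runs runs runs load runs load load runs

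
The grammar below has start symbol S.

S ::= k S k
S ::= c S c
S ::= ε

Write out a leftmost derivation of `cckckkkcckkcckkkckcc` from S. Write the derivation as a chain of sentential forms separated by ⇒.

S ⇒ cSc ⇒ ccScc ⇒ cckSkcc ⇒ cckcSckcc ⇒ cckckSkckcc ⇒ cckckkSkkckcc ⇒ cckckkkSkkkckcc ⇒ cckckkkcSckkkckcc ⇒ cckckkkccScckkkckcc ⇒ cckckkkcckSkcckkkckcc ⇒ cckckkkcckkcckkkckcc

S ⇒ cSc   [S ::= c S c]
cSc ⇒ ccScc   [S ::= c S c]
ccScc ⇒ cckSkcc   [S ::= k S k]
cckSkcc ⇒ cckcSckcc   [S ::= c S c]
cckcSckcc ⇒ cckckSkckcc   [S ::= k S k]
cckckSkckcc ⇒ cckckkSkkckcc   [S ::= k S k]
cckckkSkkckcc ⇒ cckckkkSkkkckcc   [S ::= k S k]
cckckkkSkkkckcc ⇒ cckckkkcSckkkckcc   [S ::= c S c]
cckckkkcSckkkckcc ⇒ cckckkkccScckkkckcc   [S ::= c S c]
cckckkkccScckkkckcc ⇒ cckckkkcckSkcckkkckcc   [S ::= k S k]
cckckkkcckSkcckkkckcc ⇒ cckckkkcckkcckkkckcc   [S ::= ε]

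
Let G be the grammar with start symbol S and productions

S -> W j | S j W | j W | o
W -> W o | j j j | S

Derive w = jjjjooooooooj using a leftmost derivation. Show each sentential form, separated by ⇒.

S ⇒ jW   [S -> j W]
jW ⇒ jS   [W -> S]
jS ⇒ jWj   [S -> W j]
jWj ⇒ jWoj   [W -> W o]
jWoj ⇒ jWooj   [W -> W o]
jWooj ⇒ jWoooj   [W -> W o]
jWoooj ⇒ jWooooj   [W -> W o]
jWooooj ⇒ jWoooooj   [W -> W o]
jWoooooj ⇒ jWooooooj   [W -> W o]
jWooooooj ⇒ jWoooooooj   [W -> W o]
jWoooooooj ⇒ jWooooooooj   [W -> W o]
jWooooooooj ⇒ jjjjooooooooj   [W -> j j j]

S⇒jW⇒jS⇒jWj⇒jWoj⇒jWooj⇒jWoooj⇒jWooooj⇒jWoooooj⇒jWooooooj⇒jWoooooooj⇒jWooooooooj⇒jjjjooooooooj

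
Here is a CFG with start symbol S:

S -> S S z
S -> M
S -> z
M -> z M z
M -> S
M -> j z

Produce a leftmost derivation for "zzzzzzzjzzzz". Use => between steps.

S => SSz   [S -> S S z]
SSz => MSz   [S -> M]
MSz => zMzSz   [M -> z M z]
zMzSz => zzMzzSz   [M -> z M z]
zzMzzSz => zzSzzSz   [M -> S]
zzSzzSz => zzzzzSz   [S -> z]
zzzzzSz => zzzzzMz   [S -> M]
zzzzzMz => zzzzzzMzz   [M -> z M z]
zzzzzzMzz => zzzzzzzMzzz   [M -> z M z]
zzzzzzzMzzz => zzzzzzzjzzzz   [M -> j z]

S=>SSz=>MSz=>zMzSz=>zzMzzSz=>zzSzzSz=>zzzzzSz=>zzzzzMz=>zzzzzzMzz=>zzzzzzzMzzz=>zzzzzzzjzzzz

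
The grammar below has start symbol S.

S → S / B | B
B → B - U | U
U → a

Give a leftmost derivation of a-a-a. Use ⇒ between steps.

S⇒B⇒B-U⇒B-U-U⇒U-U-U⇒a-U-U⇒a-a-U⇒a-a-a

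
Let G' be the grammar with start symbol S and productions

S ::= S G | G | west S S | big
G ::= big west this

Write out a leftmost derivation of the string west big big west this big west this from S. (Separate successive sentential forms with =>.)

S => west S S => west big S => west big S G => west big G G => west big big west this G => west big big west this big west this

S => west S S   [S ::= west S S]
west S S => west big S   [S ::= big]
west big S => west big S G   [S ::= S G]
west big S G => west big G G   [S ::= G]
west big G G => west big big west this G   [G ::= big west this]
west big big west this G => west big big west this big west this   [G ::= big west this]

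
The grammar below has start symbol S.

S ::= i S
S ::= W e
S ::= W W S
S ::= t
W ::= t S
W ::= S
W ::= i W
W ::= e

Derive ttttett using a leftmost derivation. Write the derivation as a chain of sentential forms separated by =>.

S => WWS => tSWS => ttWS => ttSS => ttWWSS => tttSWSS => ttttWSS => tttteSS => ttttetS => ttttett

S => WWS   [S ::= W W S]
WWS => tSWS   [W ::= t S]
tSWS => ttWS   [S ::= t]
ttWS => ttSS   [W ::= S]
ttSS => ttWWSS   [S ::= W W S]
ttWWSS => tttSWSS   [W ::= t S]
tttSWSS => ttttWSS   [S ::= t]
ttttWSS => tttteSS   [W ::= e]
tttteSS => ttttetS   [S ::= t]
ttttetS => ttttett   [S ::= t]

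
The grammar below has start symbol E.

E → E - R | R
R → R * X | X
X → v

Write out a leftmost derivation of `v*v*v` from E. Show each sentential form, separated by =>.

E=>R=>R*X=>R*X*X=>X*X*X=>v*X*X=>v*v*X=>v*v*v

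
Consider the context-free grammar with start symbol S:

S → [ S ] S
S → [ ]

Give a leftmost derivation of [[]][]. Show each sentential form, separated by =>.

S => [S]S   [S → [ S ] S]
[S]S => [[]]S   [S → [ ]]
[[]]S => [[]][]   [S → [ ]]

S => [S]S => [[]]S => [[]][]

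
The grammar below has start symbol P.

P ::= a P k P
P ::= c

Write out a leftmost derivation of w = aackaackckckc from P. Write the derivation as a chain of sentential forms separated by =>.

P => aPkP => aaPkPkP => aackPkP => aackaPkPkP => aackaaPkPkPkP => aackaackPkPkP => aackaackckPkP => aackaackckckP => aackaackckckc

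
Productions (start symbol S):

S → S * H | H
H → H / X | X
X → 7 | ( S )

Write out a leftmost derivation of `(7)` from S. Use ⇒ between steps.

S ⇒ H ⇒ X ⇒ (S) ⇒ (H) ⇒ (X) ⇒ (7)

S ⇒ H   [S → H]
H ⇒ X   [H → X]
X ⇒ (S)   [X → ( S )]
(S) ⇒ (H)   [S → H]
(H) ⇒ (X)   [H → X]
(X) ⇒ (7)   [X → 7]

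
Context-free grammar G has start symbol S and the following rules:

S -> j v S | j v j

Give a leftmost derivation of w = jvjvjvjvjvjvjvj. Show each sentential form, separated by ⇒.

S ⇒ jvS   [S -> j v S]
jvS ⇒ jvjvS   [S -> j v S]
jvjvS ⇒ jvjvjvS   [S -> j v S]
jvjvjvS ⇒ jvjvjvjvS   [S -> j v S]
jvjvjvjvS ⇒ jvjvjvjvjvS   [S -> j v S]
jvjvjvjvjvS ⇒ jvjvjvjvjvjvS   [S -> j v S]
jvjvjvjvjvjvS ⇒ jvjvjvjvjvjvjvj   [S -> j v j]

S ⇒ jvS ⇒ jvjvS ⇒ jvjvjvS ⇒ jvjvjvjvS ⇒ jvjvjvjvjvS ⇒ jvjvjvjvjvjvS ⇒ jvjvjvjvjvjvjvj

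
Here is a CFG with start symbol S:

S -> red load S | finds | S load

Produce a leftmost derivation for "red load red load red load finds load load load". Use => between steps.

S => S load   [S -> S load]
S load => S load load   [S -> S load]
S load load => red load S load load   [S -> red load S]
red load S load load => red load red load S load load   [S -> red load S]
red load red load S load load => red load red load red load S load load   [S -> red load S]
red load red load red load S load load => red load red load red load S load load load   [S -> S load]
red load red load red load S load load load => red load red load red load finds load load load   [S -> finds]

S => S load => S load load => red load S load load => red load red load S load load => red load red load red load S load load => red load red load red load S load load load => red load red load red load finds load load load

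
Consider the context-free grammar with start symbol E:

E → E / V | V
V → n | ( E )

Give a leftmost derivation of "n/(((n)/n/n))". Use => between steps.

E => E/V   [E → E / V]
E/V => V/V   [E → V]
V/V => n/V   [V → n]
n/V => n/(E)   [V → ( E )]
n/(E) => n/(V)   [E → V]
n/(V) => n/((E))   [V → ( E )]
n/((E)) => n/((E/V))   [E → E / V]
n/((E/V)) => n/((E/V/V))   [E → E / V]
n/((E/V/V)) => n/((V/V/V))   [E → V]
n/((V/V/V)) => n/(((E)/V/V))   [V → ( E )]
n/(((E)/V/V)) => n/(((V)/V/V))   [E → V]
n/(((V)/V/V)) => n/(((n)/V/V))   [V → n]
n/(((n)/V/V)) => n/(((n)/n/V))   [V → n]
n/(((n)/n/V)) => n/(((n)/n/n))   [V → n]

E => E/V => V/V => n/V => n/(E) => n/(V) => n/((E)) => n/((E/V)) => n/((E/V/V)) => n/((V/V/V)) => n/(((E)/V/V)) => n/(((V)/V/V)) => n/(((n)/V/V)) => n/(((n)/n/V)) => n/(((n)/n/n))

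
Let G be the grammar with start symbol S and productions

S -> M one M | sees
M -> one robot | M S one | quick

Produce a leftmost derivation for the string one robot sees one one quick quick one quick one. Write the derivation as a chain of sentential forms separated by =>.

S => M one M => M S one one M => one robot S one one M => one robot sees one one M => one robot sees one one M S one => one robot sees one one quick S one => one robot sees one one quick M one M one => one robot sees one one quick quick one M one => one robot sees one one quick quick one quick one

S => M one M   [S -> M one M]
M one M => M S one one M   [M -> M S one]
M S one one M => one robot S one one M   [M -> one robot]
one robot S one one M => one robot sees one one M   [S -> sees]
one robot sees one one M => one robot sees one one M S one   [M -> M S one]
one robot sees one one M S one => one robot sees one one quick S one   [M -> quick]
one robot sees one one quick S one => one robot sees one one quick M one M one   [S -> M one M]
one robot sees one one quick M one M one => one robot sees one one quick quick one M one   [M -> quick]
one robot sees one one quick quick one M one => one robot sees one one quick quick one quick one   [M -> quick]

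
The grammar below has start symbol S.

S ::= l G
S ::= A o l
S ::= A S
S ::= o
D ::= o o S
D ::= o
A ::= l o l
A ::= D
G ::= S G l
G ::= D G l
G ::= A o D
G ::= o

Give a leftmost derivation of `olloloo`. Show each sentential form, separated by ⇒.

S ⇒ AS   [S ::= A S]
AS ⇒ DS   [A ::= D]
DS ⇒ oS   [D ::= o]
oS ⇒ olG   [S ::= l G]
olG ⇒ olAoD   [G ::= A o D]
olAoD ⇒ olloloD   [A ::= l o l]
olloloD ⇒ olloloo   [D ::= o]

S ⇒ AS ⇒ DS ⇒ oS ⇒ olG ⇒ olAoD ⇒ olloloD ⇒ olloloo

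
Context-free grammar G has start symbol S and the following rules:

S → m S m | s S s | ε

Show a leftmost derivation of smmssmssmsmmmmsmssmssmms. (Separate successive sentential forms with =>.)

S => sSs => smSms => smmSmms => smmsSsmms => smmssSssmms => smmssmSmssmms => smmssmsSsmssmms => smmssmssSssmssmms => smmssmssmSmssmssmms => smmssmssmsSsmssmssmms => smmssmssmsmSmsmssmssmms => smmssmssmsmmSmmsmssmssmms => smmssmssmsmmmmsmssmssmms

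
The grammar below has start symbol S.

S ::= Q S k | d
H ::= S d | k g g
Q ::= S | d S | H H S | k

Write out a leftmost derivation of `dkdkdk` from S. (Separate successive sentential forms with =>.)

S=>QSk=>dSSk=>dQSkSk=>dkSkSk=>dkdkSk=>dkdkdk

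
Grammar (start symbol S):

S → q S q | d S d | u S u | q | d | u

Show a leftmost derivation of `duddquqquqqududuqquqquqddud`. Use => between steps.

S=>dSd=>duSud=>dudSdud=>duddSddud=>duddqSqddud=>duddquSuqddud=>duddquqSquqddud=>duddquqqSqquqddud=>duddquqquSuqquqddud=>duddquqquqSquqquqddud=>duddquqquqqSqquqquqddud=>duddquqquqquSuqquqquqddud=>duddquqquqqudSduqquqquqddud=>duddquqquqqududuqquqquqddud

S => dSd   [S → d S d]
dSd => duSud   [S → u S u]
duSud => dudSdud   [S → d S d]
dudSdud => duddSddud   [S → d S d]
duddSddud => duddqSqddud   [S → q S q]
duddqSqddud => duddquSuqddud   [S → u S u]
duddquSuqddud => duddquqSquqddud   [S → q S q]
duddquqSquqddud => duddquqqSqquqddud   [S → q S q]
duddquqqSqquqddud => duddquqquSuqquqddud   [S → u S u]
duddquqquSuqquqddud => duddquqquqSquqquqddud   [S → q S q]
duddquqquqSquqquqddud => duddquqquqqSqquqquqddud   [S → q S q]
duddquqquqqSqquqquqddud => duddquqquqquSuqquqquqddud   [S → u S u]
duddquqquqquSuqquqquqddud => duddquqquqqudSduqquqquqddud   [S → d S d]
duddquqquqqudSduqquqquqddud => duddquqquqqududuqquqquqddud   [S → u]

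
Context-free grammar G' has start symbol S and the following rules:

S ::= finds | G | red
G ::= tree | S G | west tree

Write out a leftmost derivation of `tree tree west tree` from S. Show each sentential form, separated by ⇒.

S ⇒ G ⇒ S G ⇒ G G ⇒ S G G ⇒ G G G ⇒ tree G G ⇒ tree tree G ⇒ tree tree west tree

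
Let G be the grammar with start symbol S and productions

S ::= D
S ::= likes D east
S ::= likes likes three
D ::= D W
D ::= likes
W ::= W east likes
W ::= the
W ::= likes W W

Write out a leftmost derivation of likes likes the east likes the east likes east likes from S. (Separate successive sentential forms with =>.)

S => D => D W => likes W => likes W east likes => likes likes W W east likes => likes likes W east likes W east likes => likes likes the east likes W east likes => likes likes the east likes W east likes east likes => likes likes the east likes the east likes east likes

S => D   [S ::= D]
D => D W   [D ::= D W]
D W => likes W   [D ::= likes]
likes W => likes W east likes   [W ::= W east likes]
likes W east likes => likes likes W W east likes   [W ::= likes W W]
likes likes W W east likes => likes likes W east likes W east likes   [W ::= W east likes]
likes likes W east likes W east likes => likes likes the east likes W east likes   [W ::= the]
likes likes the east likes W east likes => likes likes the east likes W east likes east likes   [W ::= W east likes]
likes likes the east likes W east likes east likes => likes likes the east likes the east likes east likes   [W ::= the]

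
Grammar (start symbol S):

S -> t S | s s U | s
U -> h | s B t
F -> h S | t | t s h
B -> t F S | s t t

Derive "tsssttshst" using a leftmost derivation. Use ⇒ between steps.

S ⇒ tS   [S -> t S]
tS ⇒ tssU   [S -> s s U]
tssU ⇒ tsssBt   [U -> s B t]
tsssBt ⇒ tssstFSt   [B -> t F S]
tssstFSt ⇒ tsssttshSt   [F -> t s h]
tsssttshSt ⇒ tsssttshst   [S -> s]

S⇒tS⇒tssU⇒tsssBt⇒tssstFSt⇒tsssttshSt⇒tsssttshst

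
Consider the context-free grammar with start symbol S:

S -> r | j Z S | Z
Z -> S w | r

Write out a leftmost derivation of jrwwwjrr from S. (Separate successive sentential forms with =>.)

S => jZS => jSwS => jZwS => jSwwS => jZwwS => jSwwwS => jrwwwS => jrwwwjZS => jrwwwjrS => jrwwwjrr

S => jZS   [S -> j Z S]
jZS => jSwS   [Z -> S w]
jSwS => jZwS   [S -> Z]
jZwS => jSwwS   [Z -> S w]
jSwwS => jZwwS   [S -> Z]
jZwwS => jSwwwS   [Z -> S w]
jSwwwS => jrwwwS   [S -> r]
jrwwwS => jrwwwjZS   [S -> j Z S]
jrwwwjZS => jrwwwjrS   [Z -> r]
jrwwwjrS => jrwwwjrr   [S -> r]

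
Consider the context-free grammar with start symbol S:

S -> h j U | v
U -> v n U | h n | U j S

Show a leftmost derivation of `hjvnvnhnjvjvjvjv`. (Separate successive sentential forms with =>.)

S => hjU   [S -> h j U]
hjU => hjvnU   [U -> v n U]
hjvnU => hjvnUjS   [U -> U j S]
hjvnUjS => hjvnUjSjS   [U -> U j S]
hjvnUjSjS => hjvnUjSjSjS   [U -> U j S]
hjvnUjSjSjS => hjvnvnUjSjSjS   [U -> v n U]
hjvnvnUjSjSjS => hjvnvnUjSjSjSjS   [U -> U j S]
hjvnvnUjSjSjSjS => hjvnvnhnjSjSjSjS   [U -> h n]
hjvnvnhnjSjSjSjS => hjvnvnhnjvjSjSjS   [S -> v]
hjvnvnhnjvjSjSjS => hjvnvnhnjvjvjSjS   [S -> v]
hjvnvnhnjvjvjSjS => hjvnvnhnjvjvjvjS   [S -> v]
hjvnvnhnjvjvjvjS => hjvnvnhnjvjvjvjv   [S -> v]

S => hjU => hjvnU => hjvnUjS => hjvnUjSjS => hjvnUjSjSjS => hjvnvnUjSjSjS => hjvnvnUjSjSjSjS => hjvnvnhnjSjSjSjS => hjvnvnhnjvjSjSjS => hjvnvnhnjvjvjSjS => hjvnvnhnjvjvjvjS => hjvnvnhnjvjvjvjv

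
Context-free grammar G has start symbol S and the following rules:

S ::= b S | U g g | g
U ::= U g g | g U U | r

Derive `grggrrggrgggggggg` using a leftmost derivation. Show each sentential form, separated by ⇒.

S ⇒ Ugg   [S ::= U g g]
Ugg ⇒ gUUgg   [U ::= g U U]
gUUgg ⇒ grUgg   [U ::= r]
grUgg ⇒ grUgggg   [U ::= U g g]
grUgggg ⇒ grUgggggg   [U ::= U g g]
grUgggggg ⇒ grUgggggggg   [U ::= U g g]
grUgggggggg ⇒ grgUUgggggggg   [U ::= g U U]
grgUUgggggggg ⇒ grgUggUgggggggg   [U ::= U g g]
grgUggUgggggggg ⇒ grggUUggUgggggggg   [U ::= g U U]
grggUUggUgggggggg ⇒ grggrUggUgggggggg   [U ::= r]
grggrUggUgggggggg ⇒ grggrrggUgggggggg   [U ::= r]
grggrrggUgggggggg ⇒ grggrrggrgggggggg   [U ::= r]

S ⇒ Ugg ⇒ gUUgg ⇒ grUgg ⇒ grUgggg ⇒ grUgggggg ⇒ grUgggggggg ⇒ grgUUgggggggg ⇒ grgUggUgggggggg ⇒ grggUUggUgggggggg ⇒ grggrUggUgggggggg ⇒ grggrrggUgggggggg ⇒ grggrrggrgggggggg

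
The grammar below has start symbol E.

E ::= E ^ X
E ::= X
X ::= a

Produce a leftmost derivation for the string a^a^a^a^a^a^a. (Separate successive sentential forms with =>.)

E => E^X   [E ::= E ^ X]
E^X => E^X^X   [E ::= E ^ X]
E^X^X => E^X^X^X   [E ::= E ^ X]
E^X^X^X => E^X^X^X^X   [E ::= E ^ X]
E^X^X^X^X => E^X^X^X^X^X   [E ::= E ^ X]
E^X^X^X^X^X => E^X^X^X^X^X^X   [E ::= E ^ X]
E^X^X^X^X^X^X => X^X^X^X^X^X^X   [E ::= X]
X^X^X^X^X^X^X => a^X^X^X^X^X^X   [X ::= a]
a^X^X^X^X^X^X => a^a^X^X^X^X^X   [X ::= a]
a^a^X^X^X^X^X => a^a^a^X^X^X^X   [X ::= a]
a^a^a^X^X^X^X => a^a^a^a^X^X^X   [X ::= a]
a^a^a^a^X^X^X => a^a^a^a^a^X^X   [X ::= a]
a^a^a^a^a^X^X => a^a^a^a^a^a^X   [X ::= a]
a^a^a^a^a^a^X => a^a^a^a^a^a^a   [X ::= a]

E => E^X => E^X^X => E^X^X^X => E^X^X^X^X => E^X^X^X^X^X => E^X^X^X^X^X^X => X^X^X^X^X^X^X => a^X^X^X^X^X^X => a^a^X^X^X^X^X => a^a^a^X^X^X^X => a^a^a^a^X^X^X => a^a^a^a^a^X^X => a^a^a^a^a^a^X => a^a^a^a^a^a^a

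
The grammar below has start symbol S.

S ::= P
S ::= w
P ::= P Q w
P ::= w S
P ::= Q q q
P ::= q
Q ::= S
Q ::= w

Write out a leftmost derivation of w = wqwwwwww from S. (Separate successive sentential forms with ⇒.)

S ⇒ P ⇒ wS ⇒ wP ⇒ wPQw ⇒ wPQwQw ⇒ wPQwQwQw ⇒ wqQwQwQw ⇒ wqwwQwQw ⇒ wqwwwwQw ⇒ wqwwwwww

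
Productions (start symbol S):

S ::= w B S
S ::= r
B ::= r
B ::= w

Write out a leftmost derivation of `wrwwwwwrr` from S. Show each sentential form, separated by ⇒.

S ⇒ wBS ⇒ wrS ⇒ wrwBS ⇒ wrwwS ⇒ wrwwwBS ⇒ wrwwwwS ⇒ wrwwwwwBS ⇒ wrwwwwwrS ⇒ wrwwwwwrr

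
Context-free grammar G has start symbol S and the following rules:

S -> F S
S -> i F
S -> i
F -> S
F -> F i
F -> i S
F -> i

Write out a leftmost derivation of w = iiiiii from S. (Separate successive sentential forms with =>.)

S => FS => iSS => iFSS => iSSS => iFSSS => iSSSS => iiFSSS => iiSSSS => iiiSSS => iiiiSS => iiiiiS => iiiiii

S => FS   [S -> F S]
FS => iSS   [F -> i S]
iSS => iFSS   [S -> F S]
iFSS => iSSS   [F -> S]
iSSS => iFSSS   [S -> F S]
iFSSS => iSSSS   [F -> S]
iSSSS => iiFSSS   [S -> i F]
iiFSSS => iiSSSS   [F -> S]
iiSSSS => iiiSSS   [S -> i]
iiiSSS => iiiiSS   [S -> i]
iiiiSS => iiiiiS   [S -> i]
iiiiiS => iiiiii   [S -> i]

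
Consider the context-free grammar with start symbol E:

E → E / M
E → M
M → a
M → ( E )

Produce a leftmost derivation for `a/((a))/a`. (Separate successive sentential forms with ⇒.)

E ⇒ E/M   [E → E / M]
E/M ⇒ E/M/M   [E → E / M]
E/M/M ⇒ M/M/M   [E → M]
M/M/M ⇒ a/M/M   [M → a]
a/M/M ⇒ a/(E)/M   [M → ( E )]
a/(E)/M ⇒ a/(M)/M   [E → M]
a/(M)/M ⇒ a/((E))/M   [M → ( E )]
a/((E))/M ⇒ a/((M))/M   [E → M]
a/((M))/M ⇒ a/((a))/M   [M → a]
a/((a))/M ⇒ a/((a))/a   [M → a]

E ⇒ E/M ⇒ E/M/M ⇒ M/M/M ⇒ a/M/M ⇒ a/(E)/M ⇒ a/(M)/M ⇒ a/((E))/M ⇒ a/((M))/M ⇒ a/((a))/M ⇒ a/((a))/a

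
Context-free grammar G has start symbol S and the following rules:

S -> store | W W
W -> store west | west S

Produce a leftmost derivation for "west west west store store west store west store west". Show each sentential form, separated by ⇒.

S ⇒ W W   [S -> W W]
W W ⇒ west S W   [W -> west S]
west S W ⇒ west W W W   [S -> W W]
west W W W ⇒ west west S W W   [W -> west S]
west west S W W ⇒ west west W W W W   [S -> W W]
west west W W W W ⇒ west west west S W W W   [W -> west S]
west west west S W W W ⇒ west west west store W W W   [S -> store]
west west west store W W W ⇒ west west west store store west W W   [W -> store west]
west west west store store west W W ⇒ west west west store store west store west W   [W -> store west]
west west west store store west store west W ⇒ west west west store store west store west store west   [W -> store west]

S ⇒ W W ⇒ west S W ⇒ west W W W ⇒ west west S W W ⇒ west west W W W W ⇒ west west west S W W W ⇒ west west west store W W W ⇒ west west west store store west W W ⇒ west west west store store west store west W ⇒ west west west store store west store west store west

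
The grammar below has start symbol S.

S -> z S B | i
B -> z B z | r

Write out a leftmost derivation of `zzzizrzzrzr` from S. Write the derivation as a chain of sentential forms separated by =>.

S => zSB => zzSBB => zzzSBBB => zzziBBB => zzzizBzBB => zzzizrzBB => zzzizrzzBzB => zzzizrzzrzB => zzzizrzzrzr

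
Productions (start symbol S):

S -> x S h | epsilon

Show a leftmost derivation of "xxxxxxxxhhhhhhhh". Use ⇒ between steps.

S ⇒ xSh ⇒ xxShh ⇒ xxxShhh ⇒ xxxxShhhh ⇒ xxxxxShhhhh ⇒ xxxxxxShhhhhh ⇒ xxxxxxxShhhhhhh ⇒ xxxxxxxxShhhhhhhh ⇒ xxxxxxxxhhhhhhhh

S ⇒ xSh   [S -> x S h]
xSh ⇒ xxShh   [S -> x S h]
xxShh ⇒ xxxShhh   [S -> x S h]
xxxShhh ⇒ xxxxShhhh   [S -> x S h]
xxxxShhhh ⇒ xxxxxShhhhh   [S -> x S h]
xxxxxShhhhh ⇒ xxxxxxShhhhhh   [S -> x S h]
xxxxxxShhhhhh ⇒ xxxxxxxShhhhhhh   [S -> x S h]
xxxxxxxShhhhhhh ⇒ xxxxxxxxShhhhhhhh   [S -> x S h]
xxxxxxxxShhhhhhhh ⇒ xxxxxxxxhhhhhhhh   [S -> epsilon]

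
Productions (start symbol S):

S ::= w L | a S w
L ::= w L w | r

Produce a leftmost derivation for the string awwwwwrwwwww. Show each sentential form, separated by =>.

S => aSw => awLw => awwLww => awwwLwww => awwwwLwwww => awwwwwLwwwww => awwwwwrwwwww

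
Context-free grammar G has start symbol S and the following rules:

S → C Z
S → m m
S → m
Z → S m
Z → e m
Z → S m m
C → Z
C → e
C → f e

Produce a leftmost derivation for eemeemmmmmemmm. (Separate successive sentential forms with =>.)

S=>CZ=>eZ=>eSmm=>eCZmm=>eZZmm=>eSmmZmm=>eCZmmZmm=>eZZmmZmm=>eemZmmZmm=>eemSmmmmZmm=>eemCZmmmmZmm=>eemeZmmmmZmm=>eemeemmmmmZmm=>eemeemmmmmemmm

S => CZ   [S → C Z]
CZ => eZ   [C → e]
eZ => eSmm   [Z → S m m]
eSmm => eCZmm   [S → C Z]
eCZmm => eZZmm   [C → Z]
eZZmm => eSmmZmm   [Z → S m m]
eSmmZmm => eCZmmZmm   [S → C Z]
eCZmmZmm => eZZmmZmm   [C → Z]
eZZmmZmm => eemZmmZmm   [Z → e m]
eemZmmZmm => eemSmmmmZmm   [Z → S m m]
eemSmmmmZmm => eemCZmmmmZmm   [S → C Z]
eemCZmmmmZmm => eemeZmmmmZmm   [C → e]
eemeZmmmmZmm => eemeemmmmmZmm   [Z → e m]
eemeemmmmmZmm => eemeemmmmmemmm   [Z → e m]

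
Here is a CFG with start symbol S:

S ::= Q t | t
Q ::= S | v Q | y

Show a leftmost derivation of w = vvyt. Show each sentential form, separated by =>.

S => Qt => vQt => vvQt => vvyt

S => Qt   [S ::= Q t]
Qt => vQt   [Q ::= v Q]
vQt => vvQt   [Q ::= v Q]
vvQt => vvyt   [Q ::= y]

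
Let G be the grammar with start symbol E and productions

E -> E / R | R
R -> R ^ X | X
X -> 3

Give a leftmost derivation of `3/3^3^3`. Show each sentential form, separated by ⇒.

E ⇒ E/R   [E -> E / R]
E/R ⇒ R/R   [E -> R]
R/R ⇒ X/R   [R -> X]
X/R ⇒ 3/R   [X -> 3]
3/R ⇒ 3/R^X   [R -> R ^ X]
3/R^X ⇒ 3/R^X^X   [R -> R ^ X]
3/R^X^X ⇒ 3/X^X^X   [R -> X]
3/X^X^X ⇒ 3/3^X^X   [X -> 3]
3/3^X^X ⇒ 3/3^3^X   [X -> 3]
3/3^3^X ⇒ 3/3^3^3   [X -> 3]

E⇒E/R⇒R/R⇒X/R⇒3/R⇒3/R^X⇒3/R^X^X⇒3/X^X^X⇒3/3^X^X⇒3/3^3^X⇒3/3^3^3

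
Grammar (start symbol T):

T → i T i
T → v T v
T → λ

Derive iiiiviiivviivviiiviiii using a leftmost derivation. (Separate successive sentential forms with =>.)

T => iTi   [T → i T i]
iTi => iiTii   [T → i T i]
iiTii => iiiTiii   [T → i T i]
iiiTiii => iiiiTiiii   [T → i T i]
iiiiTiiii => iiiivTviiii   [T → v T v]
iiiivTviiii => iiiiviTiviiii   [T → i T i]
iiiiviTiviiii => iiiiviiTiiviiii   [T → i T i]
iiiiviiTiiviiii => iiiiviiiTiiiviiii   [T → i T i]
iiiiviiiTiiiviiii => iiiiviiivTviiiviiii   [T → v T v]
iiiiviiivTviiiviiii => iiiiviiivvTvviiiviiii   [T → v T v]
iiiiviiivvTvviiiviiii => iiiiviiivviTivviiiviiii   [T → i T i]
iiiiviiivviTivviiiviiii => iiiiviiivviivviiiviiii   [T → λ]

T => iTi => iiTii => iiiTiii => iiiiTiiii => iiiivTviiii => iiiiviTiviiii => iiiiviiTiiviiii => iiiiviiiTiiiviiii => iiiiviiivTviiiviiii => iiiiviiivvTvviiiviiii => iiiiviiivviTivviiiviiii => iiiiviiivviivviiiviiii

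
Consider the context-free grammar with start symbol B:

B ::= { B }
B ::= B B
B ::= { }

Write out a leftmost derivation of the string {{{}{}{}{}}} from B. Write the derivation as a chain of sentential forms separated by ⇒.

B ⇒ {B} ⇒ {{B}} ⇒ {{BB}} ⇒ {{BBB}} ⇒ {{{}BB}} ⇒ {{{}BBB}} ⇒ {{{}{}BB}} ⇒ {{{}{}{}B}} ⇒ {{{}{}{}{}}}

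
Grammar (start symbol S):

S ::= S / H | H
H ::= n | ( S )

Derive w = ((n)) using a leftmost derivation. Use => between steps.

S=>H=>(S)=>(H)=>((S))=>((H))=>((n))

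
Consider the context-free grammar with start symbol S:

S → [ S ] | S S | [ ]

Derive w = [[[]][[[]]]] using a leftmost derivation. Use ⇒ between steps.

S ⇒ [S] ⇒ [SS] ⇒ [[S]S] ⇒ [[[]]S] ⇒ [[[]][S]] ⇒ [[[]][[S]]] ⇒ [[[]][[[]]]]

S ⇒ [S]   [S → [ S ]]
[S] ⇒ [SS]   [S → S S]
[SS] ⇒ [[S]S]   [S → [ S ]]
[[S]S] ⇒ [[[]]S]   [S → [ ]]
[[[]]S] ⇒ [[[]][S]]   [S → [ S ]]
[[[]][S]] ⇒ [[[]][[S]]]   [S → [ S ]]
[[[]][[S]]] ⇒ [[[]][[[]]]]   [S → [ ]]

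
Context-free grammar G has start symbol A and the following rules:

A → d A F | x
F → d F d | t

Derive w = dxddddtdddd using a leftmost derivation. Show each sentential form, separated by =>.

A => dAF => dxF => dxdFd => dxddFdd => dxdddFddd => dxddddFdddd => dxddddtdddd

A => dAF   [A → d A F]
dAF => dxF   [A → x]
dxF => dxdFd   [F → d F d]
dxdFd => dxddFdd   [F → d F d]
dxddFdd => dxdddFddd   [F → d F d]
dxdddFddd => dxddddFdddd   [F → d F d]
dxddddFdddd => dxddddtdddd   [F → t]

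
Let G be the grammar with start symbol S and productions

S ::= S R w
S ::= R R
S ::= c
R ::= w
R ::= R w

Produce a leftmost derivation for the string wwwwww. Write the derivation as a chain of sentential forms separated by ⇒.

S ⇒ SRw ⇒ RRRw ⇒ wRRw ⇒ wwRw ⇒ wwRww ⇒ wwRwww ⇒ wwwwww

S ⇒ SRw   [S ::= S R w]
SRw ⇒ RRRw   [S ::= R R]
RRRw ⇒ wRRw   [R ::= w]
wRRw ⇒ wwRw   [R ::= w]
wwRw ⇒ wwRww   [R ::= R w]
wwRww ⇒ wwRwww   [R ::= R w]
wwRwww ⇒ wwwwww   [R ::= w]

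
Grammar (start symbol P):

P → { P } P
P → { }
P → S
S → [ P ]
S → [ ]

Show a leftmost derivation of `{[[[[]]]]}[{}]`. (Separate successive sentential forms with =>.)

P => {P}P => {S}P => {[P]}P => {[S]}P => {[[P]]}P => {[[S]]}P => {[[[P]]]}P => {[[[S]]]}P => {[[[[]]]]}P => {[[[[]]]]}S => {[[[[]]]]}[P] => {[[[[]]]]}[{}]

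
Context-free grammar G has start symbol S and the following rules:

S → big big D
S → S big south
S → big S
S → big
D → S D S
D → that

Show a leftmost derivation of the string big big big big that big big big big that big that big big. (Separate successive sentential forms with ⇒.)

S ⇒ big big D ⇒ big big S D S ⇒ big big big big D D S ⇒ big big big big that D S ⇒ big big big big that S D S S ⇒ big big big big that big S D S S ⇒ big big big big that big big big D D S S ⇒ big big big big that big big big S D S D S S ⇒ big big big big that big big big big D S D S S ⇒ big big big big that big big big big that S D S S ⇒ big big big big that big big big big that big D S S ⇒ big big big big that big big big big that big that S S ⇒ big big big big that big big big big that big that big S ⇒ big big big big that big big big big that big that big big

S ⇒ big big D   [S → big big D]
big big D ⇒ big big S D S   [D → S D S]
big big S D S ⇒ big big big big D D S   [S → big big D]
big big big big D D S ⇒ big big big big that D S   [D → that]
big big big big that D S ⇒ big big big big that S D S S   [D → S D S]
big big big big that S D S S ⇒ big big big big that big S D S S   [S → big S]
big big big big that big S D S S ⇒ big big big big that big big big D D S S   [S → big big D]
big big big big that big big big D D S S ⇒ big big big big that big big big S D S D S S   [D → S D S]
big big big big that big big big S D S D S S ⇒ big big big big that big big big big D S D S S   [S → big]
big big big big that big big big big D S D S S ⇒ big big big big that big big big big that S D S S   [D → that]
big big big big that big big big big that S D S S ⇒ big big big big that big big big big that big D S S   [S → big]
big big big big that big big big big that big D S S ⇒ big big big big that big big big big that big that S S   [D → that]
big big big big that big big big big that big that S S ⇒ big big big big that big big big big that big that big S   [S → big]
big big big big that big big big big that big that big S ⇒ big big big big that big big big big that big that big big   [S → big]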